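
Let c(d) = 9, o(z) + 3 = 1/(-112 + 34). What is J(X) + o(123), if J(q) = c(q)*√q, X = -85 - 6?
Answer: -235/78 + 9*I*√91 ≈ -3.0128 + 85.854*I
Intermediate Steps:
o(z) = -235/78 (o(z) = -3 + 1/(-112 + 34) = -3 + 1/(-78) = -3 - 1/78 = -235/78)
X = -91
J(q) = 9*√q
J(X) + o(123) = 9*√(-91) - 235/78 = 9*(I*√91) - 235/78 = 9*I*√91 - 235/78 = -235/78 + 9*I*√91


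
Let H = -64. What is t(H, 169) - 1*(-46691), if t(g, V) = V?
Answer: 46860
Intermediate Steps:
t(H, 169) - 1*(-46691) = 169 - 1*(-46691) = 169 + 46691 = 46860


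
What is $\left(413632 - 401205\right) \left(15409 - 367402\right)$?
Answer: $-4374217011$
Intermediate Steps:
$\left(413632 - 401205\right) \left(15409 - 367402\right) = 12427 \left(-351993\right) = -4374217011$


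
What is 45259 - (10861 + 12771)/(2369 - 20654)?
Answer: 827584447/18285 ≈ 45260.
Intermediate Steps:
45259 - (10861 + 12771)/(2369 - 20654) = 45259 - 23632/(-18285) = 45259 - 23632*(-1)/18285 = 45259 - 1*(-23632/18285) = 45259 + 23632/18285 = 827584447/18285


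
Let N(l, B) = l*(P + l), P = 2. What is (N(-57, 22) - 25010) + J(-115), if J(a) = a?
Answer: -21990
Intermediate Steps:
N(l, B) = l*(2 + l)
(N(-57, 22) - 25010) + J(-115) = (-57*(2 - 57) - 25010) - 115 = (-57*(-55) - 25010) - 115 = (3135 - 25010) - 115 = -21875 - 115 = -21990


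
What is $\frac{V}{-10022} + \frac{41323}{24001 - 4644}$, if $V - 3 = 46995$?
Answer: $- \frac{247800590}{96997927} \approx -2.5547$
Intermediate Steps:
$V = 46998$ ($V = 3 + 46995 = 46998$)
$\frac{V}{-10022} + \frac{41323}{24001 - 4644} = \frac{46998}{-10022} + \frac{41323}{24001 - 4644} = 46998 \left(- \frac{1}{10022}\right) + \frac{41323}{19357} = - \frac{23499}{5011} + 41323 \cdot \frac{1}{19357} = - \frac{23499}{5011} + \frac{41323}{19357} = - \frac{247800590}{96997927}$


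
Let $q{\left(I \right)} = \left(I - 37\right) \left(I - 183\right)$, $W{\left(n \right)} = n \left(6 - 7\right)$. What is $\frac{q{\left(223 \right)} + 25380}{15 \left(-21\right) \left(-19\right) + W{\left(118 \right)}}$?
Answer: $\frac{32820}{5867} \approx 5.594$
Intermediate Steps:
$W{\left(n \right)} = - n$ ($W{\left(n \right)} = n \left(-1\right) = - n$)
$q{\left(I \right)} = \left(-183 + I\right) \left(-37 + I\right)$ ($q{\left(I \right)} = \left(-37 + I\right) \left(-183 + I\right) = \left(-183 + I\right) \left(-37 + I\right)$)
$\frac{q{\left(223 \right)} + 25380}{15 \left(-21\right) \left(-19\right) + W{\left(118 \right)}} = \frac{\left(6771 + 223^{2} - 49060\right) + 25380}{15 \left(-21\right) \left(-19\right) - 118} = \frac{\left(6771 + 49729 - 49060\right) + 25380}{\left(-315\right) \left(-19\right) - 118} = \frac{7440 + 25380}{5985 - 118} = \frac{32820}{5867}$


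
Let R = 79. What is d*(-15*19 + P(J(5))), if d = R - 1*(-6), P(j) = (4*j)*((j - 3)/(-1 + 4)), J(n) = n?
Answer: -69275/3 ≈ -23092.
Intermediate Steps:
P(j) = 4*j*(-1 + j/3) (P(j) = (4*j)*((-3 + j)/3) = (4*j)*((-3 + j)*(1/3)) = (4*j)*(-1 + j/3) = 4*j*(-1 + j/3))
d = 85 (d = 79 - 1*(-6) = 79 + 6 = 85)
d*(-15*19 + P(J(5))) = 85*(-15*19 + (4/3)*5*(-3 + 5)) = 85*(-285 + (4/3)*5*2) = 85*(-285 + 40/3) = 85*(-815/3) = -69275/3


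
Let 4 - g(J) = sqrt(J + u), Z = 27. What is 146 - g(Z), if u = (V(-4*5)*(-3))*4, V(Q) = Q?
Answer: 142 + sqrt(267) ≈ 158.34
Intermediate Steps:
u = 240 (u = (-4*5*(-3))*4 = -20*(-3)*4 = 60*4 = 240)
g(J) = 4 - sqrt(240 + J) (g(J) = 4 - sqrt(J + 240) = 4 - sqrt(240 + J))
146 - g(Z) = 146 - (4 - sqrt(240 + 27)) = 146 - (4 - sqrt(267)) = 146 + (-4 + sqrt(267)) = 142 + sqrt(267)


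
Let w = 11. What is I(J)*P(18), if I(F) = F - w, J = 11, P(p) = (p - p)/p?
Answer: 0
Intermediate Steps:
P(p) = 0 (P(p) = 0/p = 0)
I(F) = -11 + F (I(F) = F - 1*11 = F - 11 = -11 + F)
I(J)*P(18) = (-11 + 11)*0 = 0*0 = 0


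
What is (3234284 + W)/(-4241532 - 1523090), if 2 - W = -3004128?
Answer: -3119207/2882311 ≈ -1.0822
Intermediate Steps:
W = 3004130 (W = 2 - 1*(-3004128) = 2 + 3004128 = 3004130)
(3234284 + W)/(-4241532 - 1523090) = (3234284 + 3004130)/(-4241532 - 1523090) = 6238414/(-5764622) = 6238414*(-1/5764622) = -3119207/2882311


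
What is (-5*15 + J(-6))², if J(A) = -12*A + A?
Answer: 81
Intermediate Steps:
J(A) = -11*A
(-5*15 + J(-6))² = (-5*15 - 11*(-6))² = (-75 + 66)² = (-9)² = 81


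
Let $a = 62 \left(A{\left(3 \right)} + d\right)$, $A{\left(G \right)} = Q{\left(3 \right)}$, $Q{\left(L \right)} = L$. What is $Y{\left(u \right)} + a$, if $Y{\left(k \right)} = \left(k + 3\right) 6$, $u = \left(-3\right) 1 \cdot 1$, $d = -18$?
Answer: $-930$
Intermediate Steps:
$A{\left(G \right)} = 3$
$u = -3$ ($u = \left(-3\right) 1 = -3$)
$Y{\left(k \right)} = 18 + 6 k$ ($Y{\left(k \right)} = \left(3 + k\right) 6 = 18 + 6 k$)
$a = -930$ ($a = 62 \left(3 - 18\right) = 62 \left(-15\right) = -930$)
$Y{\left(u \right)} + a = \left(18 + 6 \left(-3\right)\right) - 930 = \left(18 - 18\right) - 930 = 0 - 930 = -930$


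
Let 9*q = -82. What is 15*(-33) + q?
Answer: -4537/9 ≈ -504.11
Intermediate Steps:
q = -82/9 (q = (1/9)*(-82) = -82/9 ≈ -9.1111)
15*(-33) + q = 15*(-33) - 82/9 = -495 - 82/9 = -4537/9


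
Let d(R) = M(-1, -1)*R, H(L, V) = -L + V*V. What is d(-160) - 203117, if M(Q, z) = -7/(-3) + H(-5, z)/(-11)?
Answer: -6712301/33 ≈ -2.0340e+5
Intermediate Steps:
H(L, V) = V² - L (H(L, V) = -L + V² = V² - L)
M(Q, z) = 62/33 - z²/11 (M(Q, z) = -7/(-3) + (z² - 1*(-5))/(-11) = -7*(-⅓) + (z² + 5)*(-1/11) = 7/3 + (5 + z²)*(-1/11) = 7/3 + (-5/11 - z²/11) = 62/33 - z²/11)
d(R) = 59*R/33 (d(R) = (62/33 - 1/11*(-1)²)*R = (62/33 - 1/11*1)*R = (62/33 - 1/11)*R = 59*R/33)
d(-160) - 203117 = (59/33)*(-160) - 203117 = -9440/33 - 203117 = -6712301/33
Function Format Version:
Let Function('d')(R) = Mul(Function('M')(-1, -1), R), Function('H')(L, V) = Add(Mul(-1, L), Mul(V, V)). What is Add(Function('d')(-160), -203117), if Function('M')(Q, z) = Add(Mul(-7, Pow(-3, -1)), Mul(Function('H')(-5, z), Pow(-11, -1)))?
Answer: Rational(-6712301, 33) ≈ -2.0340e+5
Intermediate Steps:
Function('H')(L, V) = Add(Pow(V, 2), Mul(-1, L)) (Function('H')(L, V) = Add(Mul(-1, L), Pow(V, 2)) = Add(Pow(V, 2), Mul(-1, L)))
Function('M')(Q, z) = Add(Rational(62, 33), Mul(Rational(-1, 11), Pow(z, 2))) (Function('M')(Q, z) = Add(Mul(-7, Pow(-3, -1)), Mul(Add(Pow(z, 2), Mul(-1, -5)), Pow(-11, -1))) = Add(Mul(-7, Rational(-1, 3)), Mul(Add(Pow(z, 2), 5), Rational(-1, 11))) = Add(Rational(7, 3), Mul(Add(5, Pow(z, 2)), Rational(-1, 11))) = Add(Rational(7, 3), Add(Rational(-5, 11), Mul(Rational(-1, 11), Pow(z, 2)))) = Add(Rational(62, 33), Mul(Rational(-1, 11), Pow(z, 2))))
Function('d')(R) = Mul(Rational(59, 33), R) (Function('d')(R) = Mul(Add(Rational(62, 33), Mul(Rational(-1, 11), Pow(-1, 2))), R) = Mul(Add(Rational(62, 33), Mul(Rational(-1, 11), 1)), R) = Mul(Add(Rational(62, 33), Rational(-1, 11)), R) = Mul(Rational(59, 33), R))
Add(Function('d')(-160), -203117) = Add(Mul(Rational(59, 33), -160), -203117) = Add(Rational(-9440, 33), -203117) = Rational(-6712301, 33)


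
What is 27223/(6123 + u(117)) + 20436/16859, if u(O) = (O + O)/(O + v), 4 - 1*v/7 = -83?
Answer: 438973549/77585118 ≈ 5.6580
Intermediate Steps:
v = 609 (v = 28 - 7*(-83) = 28 + 581 = 609)
u(O) = 2*O/(609 + O) (u(O) = (O + O)/(O + 609) = (2*O)/(609 + O) = 2*O/(609 + O))
27223/(6123 + u(117)) + 20436/16859 = 27223/(6123 + 2*117/(609 + 117)) + 20436/16859 = 27223/(6123 + 2*117/726) + 20436*(1/16859) = 27223/(6123 + 2*117*(1/726)) + 20436/16859 = 27223/(6123 + 39/121) + 20436/16859 = 27223/(740922/121) + 20436/16859 = 27223*(121/740922) + 20436/16859 = 470569/105846 + 20436/16859 = 438973549/77585118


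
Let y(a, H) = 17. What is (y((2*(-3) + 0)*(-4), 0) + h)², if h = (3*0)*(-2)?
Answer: 289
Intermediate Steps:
h = 0 (h = 0*(-2) = 0)
(y((2*(-3) + 0)*(-4), 0) + h)² = (17 + 0)² = 17² = 289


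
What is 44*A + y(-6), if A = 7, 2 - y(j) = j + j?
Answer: 322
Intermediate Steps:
y(j) = 2 - 2*j (y(j) = 2 - (j + j) = 2 - 2*j)
44*A + y(-6) = 44*7 + (2 - 2*(-6)) = 308 + (2 + 12) = 308 + 14 = 322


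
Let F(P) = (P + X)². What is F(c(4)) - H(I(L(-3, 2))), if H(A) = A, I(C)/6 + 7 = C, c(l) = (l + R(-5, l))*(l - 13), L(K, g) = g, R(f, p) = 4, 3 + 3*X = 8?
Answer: 44791/9 ≈ 4976.8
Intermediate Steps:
X = 5/3 (X = -1 + (⅓)*8 = -1 + 8/3 = 5/3 ≈ 1.6667)
c(l) = (-13 + l)*(4 + l) (c(l) = (l + 4)*(l - 13) = (4 + l)*(-13 + l) = (-13 + l)*(4 + l))
I(C) = -42 + 6*C
F(P) = (5/3 + P)² (F(P) = (P + 5/3)² = (5/3 + P)²)
F(c(4)) - H(I(L(-3, 2))) = (5 + 3*(-52 + 4² - 9*4))²/9 - (-42 + 6*2) = (5 + 3*(-52 + 16 - 36))²/9 - (-42 + 12) = (5 + 3*(-72))²/9 - 1*(-30) = (5 - 216)²/9 + 30 = (⅑)*(-211)² + 30 = (⅑)*44521 + 30 = 44521/9 + 30 = 44791/9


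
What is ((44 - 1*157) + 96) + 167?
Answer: 150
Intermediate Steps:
((44 - 1*157) + 96) + 167 = ((44 - 157) + 96) + 167 = (-113 + 96) + 167 = -17 + 167 = 150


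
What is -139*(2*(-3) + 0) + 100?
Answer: 934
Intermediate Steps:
-139*(2*(-3) + 0) + 100 = -139*(-6 + 0) + 100 = -139*(-6) + 100 = 834 + 100 = 934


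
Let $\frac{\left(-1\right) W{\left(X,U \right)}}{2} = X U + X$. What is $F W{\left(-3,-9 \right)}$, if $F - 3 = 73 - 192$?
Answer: $5568$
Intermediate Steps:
$W{\left(X,U \right)} = - 2 X - 2 U X$ ($W{\left(X,U \right)} = - 2 \left(X U + X\right) = - 2 \left(U X + X\right) = - 2 \left(X + U X\right) = - 2 X - 2 U X$)
$F = -116$ ($F = 3 + \left(73 - 192\right) = 3 - 119 = -116$)
$F W{\left(-3,-9 \right)} = - 116 \left(\left(-2\right) \left(-3\right) \left(1 - 9\right)\right) = - 116 \left(\left(-2\right) \left(-3\right) \left(-8\right)\right) = \left(-116\right) \left(-48\right) = 5568$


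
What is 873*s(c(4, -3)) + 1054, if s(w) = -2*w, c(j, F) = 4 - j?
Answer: 1054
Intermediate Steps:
873*s(c(4, -3)) + 1054 = 873*(-2*(4 - 1*4)) + 1054 = 873*(-2*(4 - 4)) + 1054 = 873*(-2*0) + 1054 = 873*0 + 1054 = 0 + 1054 = 1054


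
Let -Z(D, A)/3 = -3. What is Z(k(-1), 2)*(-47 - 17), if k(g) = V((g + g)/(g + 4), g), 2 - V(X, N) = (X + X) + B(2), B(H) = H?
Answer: -576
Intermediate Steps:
V(X, N) = -2*X (V(X, N) = 2 - ((X + X) + 2) = 2 - (2*X + 2) = 2 - (2 + 2*X) = 2 + (-2 - 2*X) = -2*X)
k(g) = -4*g/(4 + g) (k(g) = -2*(g + g)/(g + 4) = -2*2*g/(4 + g) = -4*g/(4 + g))
Z(D, A) = 9 (Z(D, A) = -3*(-3) = 9)
Z(k(-1), 2)*(-47 - 17) = 9*(-47 - 17) = 9*(-64) = -576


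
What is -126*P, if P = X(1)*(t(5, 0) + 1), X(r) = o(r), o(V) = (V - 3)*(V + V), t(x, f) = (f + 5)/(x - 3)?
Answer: 1764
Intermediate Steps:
t(x, f) = (5 + f)/(-3 + x)
o(V) = 2*V*(-3 + V) (o(V) = (-3 + V)*(2*V) = 2*V*(-3 + V))
X(r) = 2*r*(-3 + r)
P = -14 (P = (2*1*(-3 + 1))*((5 + 0)/(-3 + 5) + 1) = (2*1*(-2))*(5/2 + 1) = -4*((½)*5 + 1) = -4*(5/2 + 1) = -4*7/2 = -14)
-126*P = -126*(-14) = 1764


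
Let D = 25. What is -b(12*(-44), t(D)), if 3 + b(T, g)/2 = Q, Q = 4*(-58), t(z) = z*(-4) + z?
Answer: 470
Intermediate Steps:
t(z) = -3*z (t(z) = -4*z + z = -3*z)
Q = -232
b(T, g) = -470 (b(T, g) = -6 + 2*(-232) = -6 - 464 = -470)
-b(12*(-44), t(D)) = -1*(-470) = 470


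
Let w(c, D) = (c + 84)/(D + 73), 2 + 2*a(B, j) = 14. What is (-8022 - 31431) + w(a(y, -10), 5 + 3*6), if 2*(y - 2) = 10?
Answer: -631233/16 ≈ -39452.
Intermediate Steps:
y = 7 (y = 2 + (½)*10 = 2 + 5 = 7)
a(B, j) = 6 (a(B, j) = -1 + (½)*14 = -1 + 7 = 6)
w(c, D) = (84 + c)/(73 + D)
(-8022 - 31431) + w(a(y, -10), 5 + 3*6) = (-8022 - 31431) + (84 + 6)/(73 + (5 + 3*6)) = -39453 + 90/(73 + (5 + 18)) = -39453 + 90/(73 + 23) = -39453 + 90/96 = -39453 + (1/96)*90 = -39453 + 15/16 = -631233/16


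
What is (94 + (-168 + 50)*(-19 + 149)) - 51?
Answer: -15297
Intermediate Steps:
(94 + (-168 + 50)*(-19 + 149)) - 51 = (94 - 118*130) - 51 = (94 - 15340) - 51 = -15246 - 51 = -15297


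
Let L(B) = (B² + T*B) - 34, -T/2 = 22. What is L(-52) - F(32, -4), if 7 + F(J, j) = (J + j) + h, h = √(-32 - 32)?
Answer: 4937 - 8*I ≈ 4937.0 - 8.0*I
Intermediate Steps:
T = -44 (T = -2*22 = -44)
L(B) = -34 + B² - 44*B (L(B) = (B² - 44*B) - 34 = -34 + B² - 44*B)
h = 8*I (h = √(-64) = 8*I ≈ 8.0*I)
F(J, j) = -7 + J + j + 8*I (F(J, j) = -7 + ((J + j) + 8*I) = -7 + (J + j + 8*I) = -7 + J + j + 8*I)
L(-52) - F(32, -4) = (-34 + (-52)² - 44*(-52)) - (-7 + 32 - 4 + 8*I) = (-34 + 2704 + 2288) - (21 + 8*I) = 4958 + (-21 - 8*I) = 4937 - 8*I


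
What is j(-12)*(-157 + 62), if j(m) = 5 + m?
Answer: 665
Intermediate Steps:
j(-12)*(-157 + 62) = (5 - 12)*(-157 + 62) = -7*(-95) = 665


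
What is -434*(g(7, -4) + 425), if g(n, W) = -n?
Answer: -181412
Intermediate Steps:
-434*(g(7, -4) + 425) = -434*(-1*7 + 425) = -434*(-7 + 425) = -434*418 = -181412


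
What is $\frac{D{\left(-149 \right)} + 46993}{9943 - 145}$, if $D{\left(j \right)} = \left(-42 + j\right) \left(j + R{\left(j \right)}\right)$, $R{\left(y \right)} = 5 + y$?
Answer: $\frac{51478}{4899} \approx 10.508$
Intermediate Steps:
$D{\left(j \right)} = \left(-42 + j\right) \left(5 + 2 j\right)$ ($D{\left(j \right)} = \left(-42 + j\right) \left(j + \left(5 + j\right)\right) = \left(-42 + j\right) \left(5 + 2 j\right)$)
$\frac{D{\left(-149 \right)} + 46993}{9943 - 145} = \frac{\left(-210 - -11771 + 2 \left(-149\right)^{2}\right) + 46993}{9943 - 145} = \frac{\left(-210 + 11771 + 2 \cdot 22201\right) + 46993}{9798} = \left(\left(-210 + 11771 + 44402\right) + 46993\right) \frac{1}{9798} = \left(55963 + 46993\right) \frac{1}{9798} = 102956 \cdot \frac{1}{9798} = \frac{51478}{4899}$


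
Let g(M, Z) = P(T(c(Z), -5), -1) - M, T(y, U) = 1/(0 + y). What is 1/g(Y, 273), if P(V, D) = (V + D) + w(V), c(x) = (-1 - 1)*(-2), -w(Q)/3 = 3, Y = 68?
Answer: -4/311 ≈ -0.012862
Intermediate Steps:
w(Q) = -9 (w(Q) = -3*3 = -9)
c(x) = 4 (c(x) = -2*(-2) = 4)
T(y, U) = 1/y
P(V, D) = -9 + D + V (P(V, D) = (V + D) - 9 = (D + V) - 9 = -9 + D + V)
g(M, Z) = -39/4 - M (g(M, Z) = (-9 - 1 + 1/4) - M = (-9 - 1 + ¼) - M = -39/4 - M)
1/g(Y, 273) = 1/(-39/4 - 1*68) = 1/(-39/4 - 68) = 1/(-311/4) = -4/311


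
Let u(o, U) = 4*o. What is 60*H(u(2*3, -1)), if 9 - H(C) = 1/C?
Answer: 1075/2 ≈ 537.50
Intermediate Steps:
H(C) = 9 - 1/C
60*H(u(2*3, -1)) = 60*(9 - 1/(4*(2*3))) = 60*(9 - 1/(4*6)) = 60*(9 - 1/24) = 60*(215/24) = 1075/2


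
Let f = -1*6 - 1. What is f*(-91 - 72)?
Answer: 1141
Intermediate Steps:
f = -7 (f = -6 - 1 = -7)
f*(-91 - 72) = -7*(-91 - 72) = -7*(-163) = 1141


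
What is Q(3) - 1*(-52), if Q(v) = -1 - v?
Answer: 48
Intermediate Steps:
Q(3) - 1*(-52) = (-1 - 1*3) - 1*(-52) = (-1 - 3) + 52 = -4 + 52 = 48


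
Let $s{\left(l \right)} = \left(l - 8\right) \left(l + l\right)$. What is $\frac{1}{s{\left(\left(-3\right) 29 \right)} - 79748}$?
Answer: $- \frac{1}{63218} \approx -1.5818 \cdot 10^{-5}$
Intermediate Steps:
$s{\left(l \right)} = 2 l \left(-8 + l\right)$ ($s{\left(l \right)} = \left(-8 + l\right) 2 l = 2 l \left(-8 + l\right)$)
$\frac{1}{s{\left(\left(-3\right) 29 \right)} - 79748} = \frac{1}{2 \left(\left(-3\right) 29\right) \left(-8 - 87\right) - 79748} = \frac{1}{2 \left(-87\right) \left(-8 - 87\right) - 79748} = \frac{1}{2 \left(-87\right) \left(-95\right) - 79748} = \frac{1}{16530 - 79748} = \frac{1}{-63218} = - \frac{1}{63218}$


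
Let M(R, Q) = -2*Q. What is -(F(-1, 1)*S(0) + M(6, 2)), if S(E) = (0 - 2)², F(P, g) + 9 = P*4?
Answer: 56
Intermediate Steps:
F(P, g) = -9 + 4*P (F(P, g) = -9 + P*4 = -9 + 4*P)
S(E) = 4 (S(E) = (-2)² = 4)
-(F(-1, 1)*S(0) + M(6, 2)) = -((-9 + 4*(-1))*4 - 2*2) = -((-9 - 4)*4 - 4) = -(-13*4 - 4) = -(-52 - 4) = -1*(-56) = 56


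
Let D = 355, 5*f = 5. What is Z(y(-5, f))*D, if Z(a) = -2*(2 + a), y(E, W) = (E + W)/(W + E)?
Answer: -2130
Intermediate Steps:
f = 1 (f = (1/5)*5 = 1)
y(E, W) = 1 (y(E, W) = (E + W)/(E + W) = 1)
Z(a) = -4 - 2*a
Z(y(-5, f))*D = (-4 - 2*1)*355 = (-4 - 2)*355 = -6*355 = -2130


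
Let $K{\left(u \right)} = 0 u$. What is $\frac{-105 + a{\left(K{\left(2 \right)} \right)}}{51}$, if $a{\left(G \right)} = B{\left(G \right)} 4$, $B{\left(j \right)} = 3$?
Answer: $- \frac{31}{17} \approx -1.8235$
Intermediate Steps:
$K{\left(u \right)} = 0$
$a{\left(G \right)} = 12$ ($a{\left(G \right)} = 3 \cdot 4 = 12$)
$\frac{-105 + a{\left(K{\left(2 \right)} \right)}}{51} = \frac{-105 + 12}{51} = \frac{1}{51} \left(-93\right) = - \frac{31}{17}$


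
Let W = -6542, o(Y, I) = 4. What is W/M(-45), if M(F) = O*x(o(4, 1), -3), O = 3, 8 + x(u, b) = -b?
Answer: 6542/15 ≈ 436.13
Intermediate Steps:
x(u, b) = -8 - b
M(F) = -15 (M(F) = 3*(-8 - 1*(-3)) = 3*(-8 + 3) = 3*(-5) = -15)
W/M(-45) = -6542/(-15) = -6542*(-1/15) = 6542/15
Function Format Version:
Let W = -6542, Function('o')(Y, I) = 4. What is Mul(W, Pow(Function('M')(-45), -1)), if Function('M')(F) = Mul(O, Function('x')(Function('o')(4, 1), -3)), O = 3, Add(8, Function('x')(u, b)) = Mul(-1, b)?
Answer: Rational(6542, 15) ≈ 436.13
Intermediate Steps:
Function('x')(u, b) = Add(-8, Mul(-1, b))
Function('M')(F) = -15 (Function('M')(F) = Mul(3, Add(-8, Mul(-1, -3))) = Mul(3, Add(-8, 3)) = Mul(3, -5) = -15)
Mul(W, Pow(Function('M')(-45), -1)) = Mul(-6542, Pow(-15, -1)) = Mul(-6542, Rational(-1, 15)) = Rational(6542, 15)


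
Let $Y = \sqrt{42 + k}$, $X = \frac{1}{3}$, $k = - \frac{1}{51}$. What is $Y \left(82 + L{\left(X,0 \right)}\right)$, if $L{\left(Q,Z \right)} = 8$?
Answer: $\frac{30 \sqrt{109191}}{17} \approx 583.13$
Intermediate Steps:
$k = - \frac{1}{51}$ ($k = \left(-1\right) \frac{1}{51} = - \frac{1}{51} \approx -0.019608$)
$X = \frac{1}{3} \approx 0.33333$
$Y = \frac{\sqrt{109191}}{51}$ ($Y = \sqrt{42 - \frac{1}{51}} = \sqrt{\frac{2141}{51}} = \frac{\sqrt{109191}}{51} \approx 6.4792$)
$Y \left(82 + L{\left(X,0 \right)}\right) = \frac{\sqrt{109191}}{51} \left(82 + 8\right) = \frac{\sqrt{109191}}{51} \cdot 90 = \frac{30 \sqrt{109191}}{17}$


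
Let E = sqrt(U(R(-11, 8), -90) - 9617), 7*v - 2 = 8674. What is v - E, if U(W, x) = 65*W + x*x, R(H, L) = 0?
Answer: 8676/7 - I*sqrt(1517) ≈ 1239.4 - 38.949*I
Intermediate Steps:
v = 8676/7 (v = 2/7 + (1/7)*8674 = 2/7 + 8674/7 = 8676/7 ≈ 1239.4)
U(W, x) = x**2 + 65*W (U(W, x) = 65*W + x**2 = x**2 + 65*W)
E = I*sqrt(1517) (E = sqrt(((-90)**2 + 65*0) - 9617) = sqrt((8100 + 0) - 9617) = sqrt(8100 - 9617) = sqrt(-1517) = I*sqrt(1517) ≈ 38.949*I)
v - E = 8676/7 - I*sqrt(1517)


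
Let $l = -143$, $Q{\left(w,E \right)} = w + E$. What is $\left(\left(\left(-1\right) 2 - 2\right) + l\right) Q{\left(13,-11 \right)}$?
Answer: $-294$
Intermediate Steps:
$Q{\left(w,E \right)} = E + w$
$\left(\left(\left(-1\right) 2 - 2\right) + l\right) Q{\left(13,-11 \right)} = \left(\left(\left(-1\right) 2 - 2\right) - 143\right) \left(-11 + 13\right) = \left(\left(-2 - 2\right) - 143\right) 2 = \left(-4 - 143\right) 2 = \left(-147\right) 2 = -294$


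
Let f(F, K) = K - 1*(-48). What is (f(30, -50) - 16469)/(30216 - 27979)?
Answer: -16471/2237 ≈ -7.3630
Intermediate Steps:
f(F, K) = 48 + K (f(F, K) = K + 48 = 48 + K)
(f(30, -50) - 16469)/(30216 - 27979) = ((48 - 50) - 16469)/(30216 - 27979) = (-2 - 16469)/2237 = -16471*1/2237 = -16471/2237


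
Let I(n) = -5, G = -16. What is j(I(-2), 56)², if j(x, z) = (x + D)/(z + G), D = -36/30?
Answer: 961/40000 ≈ 0.024025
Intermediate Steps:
D = -6/5 (D = -36*1/30 = -6/5 ≈ -1.2000)
j(x, z) = (-6/5 + x)/(-16 + z) (j(x, z) = (x - 6/5)/(z - 16) = (-6/5 + x)/(-16 + z))
j(I(-2), 56)² = ((-6/5 - 5)/(-16 + 56))² = (-31/5/40)² = ((1/40)*(-31/5))² = (-31/200)² = 961/40000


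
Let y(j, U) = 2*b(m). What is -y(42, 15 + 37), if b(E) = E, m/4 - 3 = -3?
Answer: 0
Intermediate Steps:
m = 0 (m = 12 + 4*(-3) = 12 - 12 = 0)
y(j, U) = 0 (y(j, U) = 2*0 = 0)
-y(42, 15 + 37) = -1*0 = 0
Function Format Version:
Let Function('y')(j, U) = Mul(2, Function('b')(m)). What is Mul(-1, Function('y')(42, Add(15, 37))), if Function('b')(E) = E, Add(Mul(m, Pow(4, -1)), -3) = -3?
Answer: 0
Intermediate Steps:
m = 0 (m = Add(12, Mul(4, -3)) = Add(12, -12) = 0)
Function('y')(j, U) = 0 (Function('y')(j, U) = Mul(2, 0) = 0)
Mul(-1, Function('y')(42, Add(15, 37))) = Mul(-1, 0) = 0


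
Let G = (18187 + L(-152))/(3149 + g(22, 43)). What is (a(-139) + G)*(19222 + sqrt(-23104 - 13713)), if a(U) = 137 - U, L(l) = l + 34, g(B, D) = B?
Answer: 817635230/151 + 297755*I*sqrt(36817)/1057 ≈ 5.4148e+6 + 54052.0*I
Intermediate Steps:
L(l) = 34 + l
G = 6023/1057 (G = (18187 + (34 - 152))/(3149 + 22) = (18187 - 118)/3171 = 18069*(1/3171) = 6023/1057 ≈ 5.6982)
(a(-139) + G)*(19222 + sqrt(-23104 - 13713)) = ((137 - 1*(-139)) + 6023/1057)*(19222 + sqrt(-23104 - 13713)) = ((137 + 139) + 6023/1057)*(19222 + sqrt(-36817)) = (276 + 6023/1057)*(19222 + I*sqrt(36817)) = 297755*(19222 + I*sqrt(36817))/1057 = 817635230/151 + 297755*I*sqrt(36817)/1057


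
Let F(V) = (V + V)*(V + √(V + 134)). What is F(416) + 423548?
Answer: 769660 + 4160*√22 ≈ 7.8917e+5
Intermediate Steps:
F(V) = 2*V*(V + √(134 + V)) (F(V) = (2*V)*(V + √(134 + V)) = 2*V*(V + √(134 + V)))
F(416) + 423548 = 2*416*(416 + √(134 + 416)) + 423548 = 2*416*(416 + √550) + 423548 = 2*416*(416 + 5*√22) + 423548 = (346112 + 4160*√22) + 423548 = 769660 + 4160*√22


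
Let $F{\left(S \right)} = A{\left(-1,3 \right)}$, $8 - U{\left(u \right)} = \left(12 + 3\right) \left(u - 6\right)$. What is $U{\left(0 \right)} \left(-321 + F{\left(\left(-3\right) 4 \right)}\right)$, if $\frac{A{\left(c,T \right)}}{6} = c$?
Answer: $-32046$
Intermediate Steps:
$A{\left(c,T \right)} = 6 c$
$U{\left(u \right)} = 98 - 15 u$ ($U{\left(u \right)} = 8 - \left(12 + 3\right) \left(u - 6\right) = 8 - 15 \left(-6 + u\right) = 8 - \left(-90 + 15 u\right) = 98 - 15 u$)
$F{\left(S \right)} = -6$ ($F{\left(S \right)} = 6 \left(-1\right) = -6$)
$U{\left(0 \right)} \left(-321 + F{\left(\left(-3\right) 4 \right)}\right) = \left(98 - 0\right) \left(-321 - 6\right) = \left(98 + 0\right) \left(-327\right) = 98 \left(-327\right) = -32046$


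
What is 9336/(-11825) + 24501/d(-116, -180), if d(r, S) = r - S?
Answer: 289126821/756800 ≈ 382.04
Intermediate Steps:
9336/(-11825) + 24501/d(-116, -180) = 9336/(-11825) + 24501/(-116 - 1*(-180)) = 9336*(-1/11825) + 24501/(-116 + 180) = -9336/11825 + 24501/64 = 289126821/756800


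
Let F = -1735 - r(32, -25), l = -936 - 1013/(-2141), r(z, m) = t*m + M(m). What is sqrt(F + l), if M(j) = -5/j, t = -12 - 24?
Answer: I*sqrt(409194674855)/10705 ≈ 59.756*I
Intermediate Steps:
t = -36
r(z, m) = -36*m - 5/m
l = -2002963/2141 (l = -936 - 1013*(-1/2141) = -936 + 1013/2141 = -2002963/2141 ≈ -935.53)
F = -13176/5 (F = -1735 - (-36*(-25) - 5/(-25)) = -1735 - (900 - 5*(-1/25)) = -1735 - (900 + 1/5) = -1735 - 1*4501/5 = -1735 - 4501/5 = -13176/5 ≈ -2635.2)
sqrt(F + l) = sqrt(-13176/5 - 2002963/2141) = sqrt(-38224631/10705) = I*sqrt(409194674855)/10705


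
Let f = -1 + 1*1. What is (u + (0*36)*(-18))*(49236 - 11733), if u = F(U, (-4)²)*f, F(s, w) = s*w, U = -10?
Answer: 0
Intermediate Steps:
f = 0 (f = -1 + 1 = 0)
u = 0 (u = -10*(-4)²*0 = -10*16*0 = -160*0 = 0)
(u + (0*36)*(-18))*(49236 - 11733) = (0 + (0*36)*(-18))*(49236 - 11733) = (0 + 0*(-18))*37503 = (0 + 0)*37503 = 0*37503 = 0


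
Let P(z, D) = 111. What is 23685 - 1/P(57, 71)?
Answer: 2629034/111 ≈ 23685.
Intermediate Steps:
23685 - 1/P(57, 71) = 23685 - 1/111 = 2629034/111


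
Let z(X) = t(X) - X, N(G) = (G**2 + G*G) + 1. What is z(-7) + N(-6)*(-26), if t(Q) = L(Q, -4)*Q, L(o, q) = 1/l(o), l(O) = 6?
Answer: -11353/6 ≈ -1892.2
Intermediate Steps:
N(G) = 1 + 2*G**2 (N(G) = (G**2 + G**2) + 1 = 2*G**2 + 1 = 1 + 2*G**2)
L(o, q) = 1/6
t(Q) = Q/6
z(X) = -5*X/6 (z(X) = X/6 - X = -5*X/6)
z(-7) + N(-6)*(-26) = -5/6*(-7) + (1 + 2*(-6)**2)*(-26) = 35/6 + (1 + 2*36)*(-26) = 35/6 + (1 + 72)*(-26) = 35/6 + 73*(-26) = 35/6 - 1898 = -11353/6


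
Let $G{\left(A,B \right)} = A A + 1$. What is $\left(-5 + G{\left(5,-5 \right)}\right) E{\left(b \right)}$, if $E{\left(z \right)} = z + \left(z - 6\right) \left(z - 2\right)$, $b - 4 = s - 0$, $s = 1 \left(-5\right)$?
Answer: $420$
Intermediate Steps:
$s = -5$
$G{\left(A,B \right)} = 1 + A^{2}$ ($G{\left(A,B \right)} = A^{2} + 1 = 1 + A^{2}$)
$b = -1$ ($b = 4 - 5 = -1$)
$E{\left(z \right)} = z + \left(-6 + z\right) \left(-2 + z\right)$
$\left(-5 + G{\left(5,-5 \right)}\right) E{\left(b \right)} = \left(-5 + \left(1 + 5^{2}\right)\right) \left(12 + \left(-1\right)^{2} - -7\right) = \left(-5 + \left(1 + 25\right)\right) \left(12 + 1 + 7\right) = \left(-5 + 26\right) 20 = 21 \cdot 20 = 420$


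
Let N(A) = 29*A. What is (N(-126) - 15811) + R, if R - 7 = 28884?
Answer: 9426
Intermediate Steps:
R = 28891 (R = 7 + 28884 = 28891)
(N(-126) - 15811) + R = (29*(-126) - 15811) + 28891 = (-3654 - 15811) + 28891 = -19465 + 28891 = 9426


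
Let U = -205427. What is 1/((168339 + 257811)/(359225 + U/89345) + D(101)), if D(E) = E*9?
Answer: 16047376099/14606102059866 ≈ 0.0010987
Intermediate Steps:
D(E) = 9*E
1/((168339 + 257811)/(359225 + U/89345) + D(101)) = 1/((168339 + 257811)/(359225 - 205427/89345) + 9*101) = 1/(426150/(359225 - 205427*1/89345) + 909) = 1/(426150/(359225 - 205427/89345) + 909) = 1/(426150/(32094752198/89345) + 909) = 1/(426150*(89345/32094752198) + 909) = 1/(19037185875/16047376099 + 909) = 1/(14606102059866/16047376099) = 16047376099/14606102059866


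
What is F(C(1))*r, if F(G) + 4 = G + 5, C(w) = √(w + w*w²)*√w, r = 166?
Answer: 166 + 166*√2 ≈ 400.76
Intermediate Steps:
C(w) = √w*√(w + w³) (C(w) = √(w + w³)*√w = √w*√(w + w³))
F(G) = 1 + G (F(G) = -4 + (G + 5) = -4 + (5 + G) = 1 + G)
F(C(1))*r = (1 + √1*√(1 + 1³))*166 = (1 + 1*√(1 + 1))*166 = (1 + 1*√2)*166 = (1 + √2)*166 = 166 + 166*√2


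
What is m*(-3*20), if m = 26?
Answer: -1560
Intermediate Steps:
m*(-3*20) = 26*(-3*20) = 26*(-60) = -1560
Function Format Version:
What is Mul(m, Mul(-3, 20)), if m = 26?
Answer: -1560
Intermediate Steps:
Mul(m, Mul(-3, 20)) = Mul(26, Mul(-3, 20)) = Mul(26, -60) = -1560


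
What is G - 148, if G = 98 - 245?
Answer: -295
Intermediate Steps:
G = -147
G - 148 = -147 - 148 = -295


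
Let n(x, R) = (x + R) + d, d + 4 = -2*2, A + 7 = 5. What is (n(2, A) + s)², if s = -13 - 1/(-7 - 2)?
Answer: 35344/81 ≈ 436.35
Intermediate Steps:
A = -2 (A = -7 + 5 = -2)
d = -8 (d = -4 - 2*2 = -4 - 4 = -8)
s = -116/9 (s = -13 - 1/(-9) = -13 - 1*(-⅑) = -13 + ⅑ = -116/9 ≈ -12.889)
n(x, R) = -8 + R + x (n(x, R) = (x + R) - 8 = (R + x) - 8 = -8 + R + x)
(n(2, A) + s)² = ((-8 - 2 + 2) - 116/9)² = (-8 - 116/9)² = (-188/9)² = 35344/81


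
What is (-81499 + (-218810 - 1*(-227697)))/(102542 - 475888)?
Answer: 36306/186673 ≈ 0.19449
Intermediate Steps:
(-81499 + (-218810 - 1*(-227697)))/(102542 - 475888) = (-81499 + (-218810 + 227697))/(-373346) = (-81499 + 8887)*(-1/373346) = -72612*(-1/373346) = 36306/186673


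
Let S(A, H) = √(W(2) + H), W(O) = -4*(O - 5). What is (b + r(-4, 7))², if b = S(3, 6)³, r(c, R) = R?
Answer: 5881 + 756*√2 ≈ 6950.1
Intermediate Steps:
W(O) = 20 - 4*O (W(O) = -4*(-5 + O) = 20 - 4*O)
S(A, H) = √(12 + H) (S(A, H) = √((20 - 4*2) + H) = √((20 - 8) + H) = √(12 + H))
b = 54*√2 (b = (√(12 + 6))³ = (√18)³ = (3*√2)³ = 54*√2 ≈ 76.368)
(b + r(-4, 7))² = (54*√2 + 7)² = (7 + 54*√2)²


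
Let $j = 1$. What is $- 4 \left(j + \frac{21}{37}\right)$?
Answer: $- \frac{232}{37} \approx -6.2703$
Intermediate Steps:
$- 4 \left(j + \frac{21}{37}\right) = - 4 \left(1 + \frac{21}{37}\right) = \left(-4\right) \frac{58}{37} = - \frac{232}{37}$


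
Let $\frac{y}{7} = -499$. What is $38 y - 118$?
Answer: $-132852$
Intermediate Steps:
$y = -3493$ ($y = 7 \left(-499\right) = -3493$)
$38 y - 118 = 38 \left(-3493\right) - 118 = -132734 - 118 = -132852$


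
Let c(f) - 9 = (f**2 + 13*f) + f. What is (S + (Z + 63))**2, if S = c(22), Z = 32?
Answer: 802816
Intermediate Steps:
c(f) = 9 + f**2 + 14*f (c(f) = 9 + ((f**2 + 13*f) + f) = 9 + (f**2 + 14*f) = 9 + f**2 + 14*f)
S = 801 (S = 9 + 22**2 + 14*22 = 9 + 484 + 308 = 801)
(S + (Z + 63))**2 = (801 + (32 + 63))**2 = (801 + 95)**2 = 896**2 = 802816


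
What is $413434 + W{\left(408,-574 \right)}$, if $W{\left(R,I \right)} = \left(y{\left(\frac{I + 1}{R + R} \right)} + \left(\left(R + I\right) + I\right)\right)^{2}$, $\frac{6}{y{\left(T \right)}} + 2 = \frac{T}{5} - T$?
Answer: $\frac{25698217946}{26569} \approx 9.6723 \cdot 10^{5}$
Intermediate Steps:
$y{\left(T \right)} = \frac{6}{-2 - \frac{4 T}{5}}$ ($y{\left(T \right)} = \frac{6}{-2 - \left(T - \frac{T}{5}\right)} = \frac{6}{-2 - \left(T - T \frac{1}{5}\right)} = \frac{6}{-2 + \left(\frac{T}{5} - T\right)} = \frac{6}{-2 - \frac{4 T}{5}}$)
$W{\left(R,I \right)} = \left(R - \frac{15}{5 + \frac{1 + I}{R}} + 2 I\right)^{2}$ ($W{\left(R,I \right)} = \left(- \frac{15}{5 + 2 \frac{I + 1}{R + R}} + \left(\left(R + I\right) + I\right)\right)^{2} = \left(- \frac{15}{5 + 2 \frac{1 + I}{2 R}} + \left(\left(I + R\right) + I\right)\right)^{2} = \left(- \frac{15}{5 + 2 \left(1 + I\right) \frac{1}{2 R}} + \left(R + 2 I\right)\right)^{2} = \left(- \frac{15}{5 + 2 \frac{1 + I}{2 R}} + \left(R + 2 I\right)\right)^{2} = \left(- \frac{15}{5 + \frac{1 + I}{R}} + \left(R + 2 I\right)\right)^{2} = \left(R - \frac{15}{5 + \frac{1 + I}{R}} + 2 I\right)^{2}$)
$413434 + W{\left(408,-574 \right)} = 413434 + \frac{\left(\left(-15\right) 408 + \left(408 + 2 \left(-574\right)\right) \left(1 - 574 + 5 \cdot 408\right)\right)^{2}}{\left(1 - 574 + 5 \cdot 408\right)^{2}} = 413434 + \frac{\left(-6120 + \left(408 - 1148\right) \left(1 - 574 + 2040\right)\right)^{2}}{\left(1 - 574 + 2040\right)^{2}} = 413434 + \frac{\left(-6120 - 1085580\right)^{2}}{2152089} = 413434 + \left(-6120 - 1085580\right)^{2} \cdot \frac{1}{2152089} = 413434 + \left(-1091700\right)^{2} \cdot \frac{1}{2152089} = 413434 + 1191808890000 \cdot \frac{1}{2152089} = 413434 + \frac{14713690000}{26569} = \frac{25698217946}{26569}$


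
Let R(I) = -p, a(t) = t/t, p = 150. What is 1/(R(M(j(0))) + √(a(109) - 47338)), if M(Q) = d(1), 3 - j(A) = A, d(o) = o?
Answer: -50/23279 - I*√47337/69837 ≈ -0.0021479 - 0.0031154*I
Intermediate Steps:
a(t) = 1
j(A) = 3 - A
M(Q) = 1
R(I) = -150 (R(I) = -1*150 = -150)
1/(R(M(j(0))) + √(a(109) - 47338)) = 1/(-150 + √(1 - 47338)) = 1/(-150 + √(-47337)) = 1/(-150 + I*√47337)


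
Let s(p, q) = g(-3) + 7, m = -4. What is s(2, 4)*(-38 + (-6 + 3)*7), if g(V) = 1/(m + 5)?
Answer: -472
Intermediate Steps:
g(V) = 1 (g(V) = 1/(-4 + 5) = 1/1 = 1)
s(p, q) = 8 (s(p, q) = 1 + 7 = 8)
s(2, 4)*(-38 + (-6 + 3)*7) = 8*(-38 + (-6 + 3)*7) = 8*(-38 - 3*7) = 8*(-38 - 21) = 8*(-59) = -472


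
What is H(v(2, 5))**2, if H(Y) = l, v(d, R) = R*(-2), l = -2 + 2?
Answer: 0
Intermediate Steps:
l = 0
v(d, R) = -2*R
H(Y) = 0
H(v(2, 5))**2 = 0**2 = 0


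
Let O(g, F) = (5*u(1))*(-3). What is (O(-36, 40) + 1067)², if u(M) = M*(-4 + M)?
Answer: 1236544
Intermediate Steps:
O(g, F) = 45 (O(g, F) = (5*(1*(-4 + 1)))*(-3) = (5*(1*(-3)))*(-3) = (5*(-3))*(-3) = -15*(-3) = 45)
(O(-36, 40) + 1067)² = (45 + 1067)² = 1112² = 1236544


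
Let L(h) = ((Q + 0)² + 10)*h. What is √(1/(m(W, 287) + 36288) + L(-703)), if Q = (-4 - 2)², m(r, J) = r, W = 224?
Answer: I*√76497944315030/9128 ≈ 958.18*I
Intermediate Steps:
Q = 36 (Q = (-6)² = 36)
L(h) = 1306*h (L(h) = ((36 + 0)² + 10)*h = (36² + 10)*h = (1296 + 10)*h = 1306*h)
√(1/(m(W, 287) + 36288) + L(-703)) = √(1/(224 + 36288) + 1306*(-703)) = √(1/36512 - 918118) = √(-33522324415/36512) = I*√76497944315030/9128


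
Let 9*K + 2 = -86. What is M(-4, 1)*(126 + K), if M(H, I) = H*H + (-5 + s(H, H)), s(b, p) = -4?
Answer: 7322/9 ≈ 813.56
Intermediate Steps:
K = -88/9 (K = -2/9 + (1/9)*(-86) = -2/9 - 86/9 = -88/9 ≈ -9.7778)
M(H, I) = -9 + H**2 (M(H, I) = H*H + (-5 - 4) = H**2 - 9 = -9 + H**2)
M(-4, 1)*(126 + K) = (-9 + (-4)**2)*(126 - 88/9) = (-9 + 16)*(1046/9) = 7*(1046/9) = 7322/9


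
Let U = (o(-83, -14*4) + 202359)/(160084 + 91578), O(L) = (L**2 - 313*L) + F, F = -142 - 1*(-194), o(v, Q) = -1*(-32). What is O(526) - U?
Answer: 972710041/8678 ≈ 1.1209e+5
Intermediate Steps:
o(v, Q) = 32
F = 52 (F = -142 + 194 = 52)
O(L) = 52 + L**2 - 313*L (O(L) = (L**2 - 313*L) + 52 = 52 + L**2 - 313*L)
U = 6979/8678 (U = (32 + 202359)/(160084 + 91578) = 202391/251662 = 202391*(1/251662) = 6979/8678 ≈ 0.80422)
O(526) - U = (52 + 526**2 - 313*526) - 1*6979/8678 = (52 + 276676 - 164638) - 6979/8678 = 112090 - 6979/8678 = 972710041/8678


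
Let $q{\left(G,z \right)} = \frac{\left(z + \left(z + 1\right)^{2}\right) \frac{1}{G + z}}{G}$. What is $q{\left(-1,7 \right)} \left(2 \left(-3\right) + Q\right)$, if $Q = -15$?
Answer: $\frac{497}{2} \approx 248.5$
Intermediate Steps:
$q{\left(G,z \right)} = \frac{z + \left(1 + z\right)^{2}}{G \left(G + z\right)}$ ($q{\left(G,z \right)} = \frac{\left(z + \left(1 + z\right)^{2}\right) \frac{1}{G + z}}{G} = \frac{\frac{1}{G + z} \left(z + \left(1 + z\right)^{2}\right)}{G} = \frac{z + \left(1 + z\right)^{2}}{G \left(G + z\right)}$)
$q{\left(-1,7 \right)} \left(2 \left(-3\right) + Q\right) = \frac{7 + \left(1 + 7\right)^{2}}{\left(-1\right) \left(-1 + 7\right)} \left(2 \left(-3\right) - 15\right) = - \frac{7 + 8^{2}}{6} \left(-6 - 15\right) = \left(-1\right) \frac{1}{6} \left(7 + 64\right) \left(-21\right) = \left(-1\right) \frac{1}{6} \cdot 71 \left(-21\right) = \left(- \frac{71}{6}\right) \left(-21\right) = \frac{497}{2}$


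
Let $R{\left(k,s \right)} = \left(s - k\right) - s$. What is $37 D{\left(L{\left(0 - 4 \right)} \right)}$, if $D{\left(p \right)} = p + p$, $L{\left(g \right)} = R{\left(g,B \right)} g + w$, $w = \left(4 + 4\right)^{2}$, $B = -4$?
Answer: $3552$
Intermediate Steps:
$R{\left(k,s \right)} = - k$
$w = 64$ ($w = 8^{2} = 64$)
$L{\left(g \right)} = 64 - g^{2}$ ($L{\left(g \right)} = - g g + 64 = - g^{2} + 64 = 64 - g^{2}$)
$D{\left(p \right)} = 2 p$
$37 D{\left(L{\left(0 - 4 \right)} \right)} = 37 \cdot 2 \left(64 - \left(0 - 4\right)^{2}\right) = 37 \cdot 2 \left(64 - \left(-4\right)^{2}\right) = 37 \cdot 2 \left(64 - 16\right) = 37 \cdot 2 \cdot 48 = 37 \cdot 96 = 3552$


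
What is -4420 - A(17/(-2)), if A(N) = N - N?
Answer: -4420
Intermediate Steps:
A(N) = 0
-4420 - A(17/(-2)) = -4420 - 1*0 = -4420 + 0 = -4420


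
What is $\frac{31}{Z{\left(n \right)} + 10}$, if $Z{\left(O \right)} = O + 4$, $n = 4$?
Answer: $\frac{31}{18} \approx 1.7222$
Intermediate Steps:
$Z{\left(O \right)} = 4 + O$
$\frac{31}{Z{\left(n \right)} + 10} = \frac{31}{\left(4 + 4\right) + 10} = \frac{31}{8 + 10} = \frac{31}{18}$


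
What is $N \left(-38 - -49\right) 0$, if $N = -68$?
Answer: $0$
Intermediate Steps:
$N \left(-38 - -49\right) 0 = - 68 \left(-38 - -49\right) 0 = - 68 \left(-38 + 49\right) 0 = \left(-68\right) 11 \cdot 0 = \left(-748\right) 0 = 0$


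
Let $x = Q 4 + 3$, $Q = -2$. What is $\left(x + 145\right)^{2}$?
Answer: $19600$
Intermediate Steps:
$x = -5$ ($x = \left(-2\right) 4 + 3 = -8 + 3 = -5$)
$\left(x + 145\right)^{2} = \left(-5 + 145\right)^{2} = 140^{2} = 19600$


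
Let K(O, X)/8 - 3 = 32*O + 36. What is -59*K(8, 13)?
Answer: -139240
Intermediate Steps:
K(O, X) = 312 + 256*O (K(O, X) = 24 + 8*(32*O + 36) = 24 + 8*(36 + 32*O) = 24 + (288 + 256*O) = 312 + 256*O)
-59*K(8, 13) = -59*(312 + 256*8) = -59*(312 + 2048) = -59*2360 = -139240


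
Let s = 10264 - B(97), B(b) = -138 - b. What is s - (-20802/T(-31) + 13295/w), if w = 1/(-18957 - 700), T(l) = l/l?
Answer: 261371116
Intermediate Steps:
T(l) = 1
w = -1/19657 (w = 1/(-19657) = -1/19657 ≈ -5.0872e-5)
s = 10499 (s = 10264 - (-138 - 1*97) = 10264 - (-138 - 97) = 10264 - 1*(-235) = 10264 + 235 = 10499)
s - (-20802/T(-31) + 13295/w) = 10499 - (-20802/1 + 13295/(-1/19657)) = 10499 - (-20802*1 + 13295*(-19657)) = 10499 - (-20802 - 261339815) = 10499 - 1*(-261360617) = 10499 + 261360617 = 261371116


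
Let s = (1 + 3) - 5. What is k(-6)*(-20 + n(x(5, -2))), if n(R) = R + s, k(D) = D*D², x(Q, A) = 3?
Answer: 3888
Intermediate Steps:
k(D) = D³
s = -1 (s = 4 - 5 = -1)
n(R) = -1 + R (n(R) = R - 1 = -1 + R)
k(-6)*(-20 + n(x(5, -2))) = (-6)³*(-20 + (-1 + 3)) = -216*(-20 + 2) = -216*(-18) = 3888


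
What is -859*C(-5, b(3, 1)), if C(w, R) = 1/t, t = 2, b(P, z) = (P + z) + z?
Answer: -859/2 ≈ -429.50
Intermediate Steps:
b(P, z) = P + 2*z
C(w, R) = 1/2
-859*C(-5, b(3, 1)) = -859*1/2 = -859/2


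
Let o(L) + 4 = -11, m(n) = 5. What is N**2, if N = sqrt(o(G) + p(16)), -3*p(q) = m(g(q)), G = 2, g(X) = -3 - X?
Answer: -50/3 ≈ -16.667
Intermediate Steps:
p(q) = -5/3 (p(q) = -1/3*5 = -5/3)
o(L) = -15 (o(L) = -4 - 11 = -15)
N = 5*I*sqrt(6)/3 (N = sqrt(-15 - 5/3) = sqrt(-50/3) = 5*I*sqrt(6)/3 ≈ 4.0825*I)
N**2 = (5*I*sqrt(6)/3)**2 = -50/3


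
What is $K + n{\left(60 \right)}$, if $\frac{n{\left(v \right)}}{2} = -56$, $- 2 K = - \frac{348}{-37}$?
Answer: $- \frac{4318}{37} \approx -116.7$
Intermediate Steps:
$K = - \frac{174}{37}$ ($K = - \frac{\left(-348\right) \frac{1}{-37}}{2} = - \frac{\left(-348\right) \left(- \frac{1}{37}\right)}{2} = \left(- \frac{1}{2}\right) \frac{348}{37} = - \frac{174}{37} \approx -4.7027$)
$n{\left(v \right)} = -112$ ($n{\left(v \right)} = 2 \left(-56\right) = -112$)
$K + n{\left(60 \right)} = - \frac{174}{37} - 112 = - \frac{4318}{37}$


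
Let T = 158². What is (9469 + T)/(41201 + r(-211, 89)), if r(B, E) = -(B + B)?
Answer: 34433/41623 ≈ 0.82726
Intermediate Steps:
r(B, E) = -2*B
T = 24964
(9469 + T)/(41201 + r(-211, 89)) = (9469 + 24964)/(41201 - 2*(-211)) = 34433/(41201 + 422) = 34433/41623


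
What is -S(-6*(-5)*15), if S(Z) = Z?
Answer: -450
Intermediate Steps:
-S(-6*(-5)*15) = -(-6*(-5))*15 = -30*15 = -1*450 = -450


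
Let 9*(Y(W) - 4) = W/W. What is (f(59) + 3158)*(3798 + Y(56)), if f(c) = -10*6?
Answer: 106010462/9 ≈ 1.1779e+7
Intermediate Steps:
f(c) = -60
Y(W) = 37/9 (Y(W) = 4 + (W/W)/9 = 4 + (⅑)*1 = 4 + ⅑ = 37/9)
(f(59) + 3158)*(3798 + Y(56)) = (-60 + 3158)*(3798 + 37/9) = 3098*(34219/9) = 106010462/9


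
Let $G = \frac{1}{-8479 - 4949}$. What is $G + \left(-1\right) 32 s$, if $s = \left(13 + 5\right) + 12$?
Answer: $- \frac{12890881}{13428} \approx -960.0$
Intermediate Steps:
$s = 30$ ($s = 18 + 12 = 30$)
$G = - \frac{1}{13428}$ ($G = \frac{1}{-13428} = - \frac{1}{13428} \approx -7.4471 \cdot 10^{-5}$)
$G + \left(-1\right) 32 s = - \frac{1}{13428} + \left(-1\right) 32 \cdot 30 = - \frac{1}{13428} - 960 = - \frac{12890881}{13428}$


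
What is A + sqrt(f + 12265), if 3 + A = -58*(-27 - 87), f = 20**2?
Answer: 6609 + sqrt(12665) ≈ 6721.5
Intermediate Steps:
f = 400
A = 6609 (A = -3 - 58*(-27 - 87) = -3 - 58*(-114) = -3 + 6612 = 6609)
A + sqrt(f + 12265) = 6609 + sqrt(400 + 12265) = 6609 + sqrt(12665)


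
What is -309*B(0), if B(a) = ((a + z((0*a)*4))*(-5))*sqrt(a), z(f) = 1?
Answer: 0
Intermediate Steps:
B(a) = sqrt(a)*(-5 - 5*a) (B(a) = ((a + 1)*(-5))*sqrt(a) = ((1 + a)*(-5))*sqrt(a) = (-5 - 5*a)*sqrt(a) = sqrt(a)*(-5 - 5*a))
-309*B(0) = -1545*sqrt(0)*(-1 - 1*0) = -1545*0*(-1 + 0) = -1545*0*(-1) = -309*0 = 0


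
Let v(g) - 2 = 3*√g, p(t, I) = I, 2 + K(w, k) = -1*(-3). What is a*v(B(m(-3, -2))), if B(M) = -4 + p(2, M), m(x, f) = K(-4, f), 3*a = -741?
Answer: -494 - 741*I*√3 ≈ -494.0 - 1283.4*I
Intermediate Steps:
a = -247 (a = (⅓)*(-741) = -247)
K(w, k) = 1 (K(w, k) = -2 - 1*(-3) = -2 + 3 = 1)
m(x, f) = 1
B(M) = -4 + M
v(g) = 2 + 3*√g
a*v(B(m(-3, -2))) = -247*(2 + 3*√(-4 + 1)) = -247*(2 + 3*√(-3)) = -247*(2 + 3*(I*√3)) = -247*(2 + 3*I*√3) = -494 - 741*I*√3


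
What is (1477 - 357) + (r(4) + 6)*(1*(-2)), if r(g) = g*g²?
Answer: 980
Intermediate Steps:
r(g) = g³
(1477 - 357) + (r(4) + 6)*(1*(-2)) = (1477 - 357) + (4³ + 6)*(1*(-2)) = 1120 + (64 + 6)*(-2) = 1120 + 70*(-2) = 1120 - 140 = 980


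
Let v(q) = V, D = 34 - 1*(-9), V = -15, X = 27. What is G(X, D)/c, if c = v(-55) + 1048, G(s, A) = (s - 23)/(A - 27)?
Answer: 1/4132 ≈ 0.00024201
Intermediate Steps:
D = 43 (D = 34 + 9 = 43)
v(q) = -15
G(s, A) = (-23 + s)/(-27 + A)
c = 1033 (c = -15 + 1048 = 1033)
G(X, D)/c = ((-23 + 27)/(-27 + 43))/1033 = (4/16)*(1/1033) = ((1/16)*4)*(1/1033) = (¼)*(1/1033) = 1/4132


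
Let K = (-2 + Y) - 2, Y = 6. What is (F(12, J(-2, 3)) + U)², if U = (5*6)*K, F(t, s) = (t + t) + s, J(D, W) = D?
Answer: 6724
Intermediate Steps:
K = 2 (K = (-2 + 6) - 2 = 4 - 2 = 2)
F(t, s) = s + 2*t (F(t, s) = 2*t + s = s + 2*t)
U = 60 (U = (5*6)*2 = 30*2 = 60)
(F(12, J(-2, 3)) + U)² = ((-2 + 2*12) + 60)² = ((-2 + 24) + 60)² = (22 + 60)² = 82² = 6724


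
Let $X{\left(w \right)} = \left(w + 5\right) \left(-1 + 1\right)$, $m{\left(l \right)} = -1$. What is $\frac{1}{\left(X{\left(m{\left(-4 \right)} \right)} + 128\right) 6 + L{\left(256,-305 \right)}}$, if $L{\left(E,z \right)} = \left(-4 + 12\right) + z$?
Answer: $\frac{1}{471} \approx 0.0021231$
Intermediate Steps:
$L{\left(E,z \right)} = 8 + z$
$X{\left(w \right)} = 0$ ($X{\left(w \right)} = \left(5 + w\right) 0 = 0$)
$\frac{1}{\left(X{\left(m{\left(-4 \right)} \right)} + 128\right) 6 + L{\left(256,-305 \right)}} = \frac{1}{\left(0 + 128\right) 6 + \left(8 - 305\right)} = \frac{1}{128 \cdot 6 - 297} = \frac{1}{768 - 297} = \frac{1}{471}$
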